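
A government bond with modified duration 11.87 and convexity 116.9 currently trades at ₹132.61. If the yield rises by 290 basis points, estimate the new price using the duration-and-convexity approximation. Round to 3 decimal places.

Duration effect: -D_mod·Δy = -11.87 × (+0.029) = -0.344230
Convexity effect: ½·C·(Δy)² = 0.5 × 116.9 × (0.029)² = +0.04915645
ΔP/P ≈ -0.344230 + 0.04915645 = -0.29507355
New price ≈ 132.61 × (1 - 0.29507355) = 93.4802965345.

₹93.480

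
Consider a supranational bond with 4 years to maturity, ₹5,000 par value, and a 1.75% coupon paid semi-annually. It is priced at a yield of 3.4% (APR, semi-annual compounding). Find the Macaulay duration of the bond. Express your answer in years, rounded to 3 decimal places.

3.876 years

Periodic yield y = 0.017. Discount each cash flow and weight by its period:
  t   CF        PV=CF/(1+0.017)^t    t·PV
  1        43.75        43.0187        43.0187
  2        43.75        42.2996        84.5992
  3        43.75        41.5925       124.7775
  4        43.75        40.8973       163.5891
  5        43.75        40.2136       201.0682
  6        43.75        39.5414       237.2486
  7        43.75        38.8805       272.1632
  8     5,043.75     4,407.4351    35,259.4810
  Σ                  4,693.8787    36,385.9454
Price P = Σ PV = 4,693.8787.
Macaulay duration = Σ(t·PV) / P = 36,385.9454 / 4,693.8787 = 7.75179 half-year periods.
In years: 7.75179 / 2 = 3.87589 years.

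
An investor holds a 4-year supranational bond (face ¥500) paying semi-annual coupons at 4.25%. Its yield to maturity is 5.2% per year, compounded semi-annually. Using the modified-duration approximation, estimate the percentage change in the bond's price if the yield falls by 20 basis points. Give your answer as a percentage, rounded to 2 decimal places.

+0.72%

Periodic yield y = 0.026. Modified duration first:
  t   CF        PV=CF/(1+0.026)^t    t·PV
  1       10.625        10.3558        10.3558
  2       10.625        10.0933        20.1866
  3       10.625         9.8375        29.5126
  4       10.625         9.5883        38.3530
  5       10.625         9.3453        46.7264
  6       10.625         9.1085        54.6507
  7       10.625         8.8776        62.1435
  8      510.625       415.8371     3,326.6964
  Σ                    483.0433     3,588.6251
P = 483.0433; D_Mac = 7.42920 half-year periods = 3.71460 yrs; D_mod = 3.71460/(1+0.026) = 3.62047 yrs.
ΔP/P ≈ -D_mod · Δy = -3.62047 × (-0.002) = +0.007241 = +0.7241%.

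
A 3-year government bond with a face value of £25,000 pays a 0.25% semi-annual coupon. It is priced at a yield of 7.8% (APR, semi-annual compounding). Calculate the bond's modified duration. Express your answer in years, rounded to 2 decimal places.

Periodic yield y = 0.039. First find Macaulay duration:
  t   CF        PV=CF/(1+0.039)^t    t·PV
  1        31.25        30.0770        30.0770
  2        31.25        28.9480        57.8960
  3        31.25        27.8614        83.5843
  4        31.25        26.8156       107.2625
  5        31.25        25.8091       129.0453
  6    25,031.25    19,897.0757   119,382.4542
  Σ                 20,036.5868   119,790.3194
P = 20,036.5868; Macaulay duration = 119,790.3194 / 20,036.5868 = 5.97858 half-year periods = 2.98929 years.
Modified duration = D_Mac / (1 + y) = 2.98929 / 1.039 = 2.87708 years.

2.88 years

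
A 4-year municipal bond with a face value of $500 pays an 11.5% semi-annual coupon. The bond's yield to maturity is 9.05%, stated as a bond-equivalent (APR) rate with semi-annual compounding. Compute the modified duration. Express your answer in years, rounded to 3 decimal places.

3.201 years

Periodic yield y = 0.04525. First find Macaulay duration:
  t   CF        PV=CF/(1+0.04525)^t    t·PV
  1        28.75        27.5054        27.5054
  2        28.75        26.3146        52.6293
  3        28.75        25.1755        75.5264
  4        28.75        24.0856        96.3423
  5        28.75        23.0429       115.2145
  6        28.75        22.0453       132.2720
  7        28.75        21.0910       147.6368
  8       528.75       371.0983     2,968.7864
  Σ                    540.3586     3,615.9131
P = 540.3586; Macaulay duration = 3,615.9131 / 540.3586 = 6.69169 half-year periods = 3.34585 years.
Modified duration = D_Mac / (1 + y) = 3.34585 / 1.04525 = 3.20100 years.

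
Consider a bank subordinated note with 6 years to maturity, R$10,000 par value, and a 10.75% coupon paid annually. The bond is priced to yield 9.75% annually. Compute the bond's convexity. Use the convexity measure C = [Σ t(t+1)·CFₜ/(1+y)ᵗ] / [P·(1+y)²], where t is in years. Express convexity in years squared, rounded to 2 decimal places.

With y = 0.0975:
  t   CF        PV=CF/(1+0.0975)^t    t·PV        t(t+1)·PV
  1     1,075.00       979.4989       979.4989       1,958.9977
  2     1,075.00       892.4819     1,784.9638       5,354.8913
  3     1,075.00       813.1953     2,439.5860       9,758.3440
  4     1,075.00       740.9525     2,963.8099      14,819.0493
  5     1,075.00       675.1275     3,375.6377      20,253.8260
  6    11,075.00     6,337.4794    38,024.8765     266,174.1353
  Σ                 10,438.7355    49,568.3726     318,319.2436
P = 10,438.7355.
Convexity = Σ t(t+1)·PV / [P·(1+y)²] = 318,319.2436 / (10,438.7355 × 1.204506) = 25.31663.

25.32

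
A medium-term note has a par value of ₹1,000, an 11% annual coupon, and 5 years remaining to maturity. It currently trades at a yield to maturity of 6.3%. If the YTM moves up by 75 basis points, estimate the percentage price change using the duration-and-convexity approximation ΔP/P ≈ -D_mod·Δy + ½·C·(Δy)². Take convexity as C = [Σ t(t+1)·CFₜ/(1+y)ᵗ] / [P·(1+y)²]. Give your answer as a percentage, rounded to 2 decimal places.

With y = 0.063:
  t   CF        PV=CF/(1+0.063)^t    t·PV        t(t+1)·PV
  1       110.00       103.4807       103.4807         206.9614
  2       110.00        97.3478       194.6956         584.0868
  3       110.00        91.5784       274.7351       1,098.9404
  4       110.00        86.1509       344.6034       1,723.0172
  5     1,110.00       817.8180     4,089.0899      24,534.5395
  Σ                  1,196.3757     5,006.6048      28,147.5454
P = 1,196.3757; D_Mac = 4.18481 yrs; D_mod = 3.93679 yrs; C = 20.82123.
Duration effect: -3.93679 × (+0.0075) = -0.029526
Convexity effect: 0.5 × 20.82123 × (0.0075)² = +0.0005856
ΔP/P ≈ -0.029526 + 0.0005856 = -0.028940 = -2.8940%.

-2.89%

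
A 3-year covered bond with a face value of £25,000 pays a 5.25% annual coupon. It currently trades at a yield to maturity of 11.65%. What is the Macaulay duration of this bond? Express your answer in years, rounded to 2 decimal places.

2.84 years

Periodic yield y = 0.1165. Discount each cash flow and weight by its year:
  t   CF        PV=CF/(1+0.1165)^t    t·PV
  1     1,312.50     1,175.5486     1,175.5486
  2     1,312.50     1,052.8872     2,105.7745
  3    26,312.50    18,905.4026    56,716.2079
  Σ                 21,133.8384    59,997.5309
Price P = Σ PV = 21,133.8384.
Macaulay duration = Σ(t·PV) / P = 59,997.5309 / 21,133.8384 = 2.83893 years.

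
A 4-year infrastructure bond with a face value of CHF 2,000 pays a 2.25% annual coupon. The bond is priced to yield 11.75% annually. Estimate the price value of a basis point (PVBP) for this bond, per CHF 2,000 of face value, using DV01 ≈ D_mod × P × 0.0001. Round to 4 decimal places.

CHF 0.4881

Periodic yield y = 0.1175.
  t   CF        PV=CF/(1+0.1175)^t    t·PV
  1        45.00        40.2685        40.2685
  2        45.00        36.0344        72.0688
  3        45.00        32.2456        96.7367
  4     2,045.00     1,311.3034     5,245.2136
  Σ                  1,419.8518     5,454.2875
P = 1,419.8518; D_Mac = 3.84145 yrs; D_mod = 3.43754 yrs.
DV01 ≈ 3.43754 × 1,419.8518 × 0.0001 = 0.488079.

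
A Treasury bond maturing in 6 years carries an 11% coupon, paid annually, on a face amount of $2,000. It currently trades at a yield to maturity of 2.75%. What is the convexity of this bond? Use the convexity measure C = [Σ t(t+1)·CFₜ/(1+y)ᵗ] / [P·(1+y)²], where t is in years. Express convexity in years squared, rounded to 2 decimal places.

With y = 0.0275:
  t   CF        PV=CF/(1+0.0275)^t    t·PV        t(t+1)·PV
  1       220.00       214.1119       214.1119         428.2238
  2       220.00       208.3814       416.7629       1,250.2886
  3       220.00       202.8043       608.4129       2,433.6518
  4       220.00       197.3765       789.5058       3,947.5292
  5       220.00       192.0939       960.4694       5,762.8164
  6     2,220.00     1,886.5225    11,319.1350      79,233.9453
  Σ                  2,901.2905    14,308.3980      93,056.4552
P = 2,901.2905.
Convexity = Σ t(t+1)·PV / [P·(1+y)²] = 93,056.4552 / (2,901.2905 × 1.055756) = 30.38027.

30.38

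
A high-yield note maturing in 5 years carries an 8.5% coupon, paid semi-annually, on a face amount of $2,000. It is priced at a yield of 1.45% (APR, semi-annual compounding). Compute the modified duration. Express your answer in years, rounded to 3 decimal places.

4.273 years

Periodic yield y = 0.00725. First find Macaulay duration:
  t   CF        PV=CF/(1+0.00725)^t    t·PV
  1        85.00        84.3882        84.3882
  2        85.00        83.7808       167.5616
  3        85.00        83.1777       249.5332
  4        85.00        82.5790       330.3162
  5        85.00        81.9846       409.9232
  6        85.00        81.3945       488.3672
  7        85.00        80.8087       565.6607
  8        85.00        80.2270       641.8162
  9        85.00        79.6496       716.8461
  10    2,085.00     1,939.6943    19,396.9434
  Σ                  2,677.6845    23,051.3561
P = 2,677.6845; Macaulay duration = 23,051.3561 / 2,677.6845 = 8.60869 half-year periods = 4.30434 years.
Modified duration = D_Mac / (1 + y) = 4.30434 / 1.00725 = 4.27336 years.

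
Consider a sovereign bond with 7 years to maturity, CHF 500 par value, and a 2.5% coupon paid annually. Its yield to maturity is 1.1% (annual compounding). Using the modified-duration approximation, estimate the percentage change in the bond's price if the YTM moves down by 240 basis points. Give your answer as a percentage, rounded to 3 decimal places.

+15.510%

Periodic yield y = 0.011. Modified duration first:
  t   CF        PV=CF/(1+0.011)^t    t·PV
  1        12.50        12.3640        12.3640
  2        12.50        12.2295        24.4589
  3        12.50        12.0964        36.2892
  4        12.50        11.9648        47.8592
  5        12.50        11.8346        59.1731
  6        12.50        11.7059        70.2351
  7       512.50       474.7181     3,323.0266
  Σ                    546.9132     3,573.4062
P = 546.9132; D_Mac = 6.53377 yrs; D_mod = 6.53377/(1+0.011) = 6.46268 yrs.
ΔP/P ≈ -D_mod · Δy = -6.46268 × (-0.024) = +0.155104 = +15.5104%.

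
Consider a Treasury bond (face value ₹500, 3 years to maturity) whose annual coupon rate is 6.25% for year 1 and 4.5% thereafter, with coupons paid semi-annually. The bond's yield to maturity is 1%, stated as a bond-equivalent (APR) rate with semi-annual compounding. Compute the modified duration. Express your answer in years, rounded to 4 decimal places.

Periodic yield y = 0.005. First find Macaulay duration:
  t   CF        PV=CF/(1+0.005)^t    t·PV
  1       15.625        15.5473        15.5473
  2       15.625        15.4699        30.9398
  3       11.250        11.0829        33.2488
  4       11.250        11.0278        44.1111
  5       11.250        10.9729        54.8646
  6      511.250       496.1774     2,977.0642
  Σ                    560.2782     3,155.7758
P = 560.2782; Macaulay duration = 3,155.7758 / 560.2782 = 5.63252 half-year periods = 2.81626 years.
Modified duration = D_Mac / (1 + y) = 2.81626 / 1.005 = 2.80225 years.

2.8022 years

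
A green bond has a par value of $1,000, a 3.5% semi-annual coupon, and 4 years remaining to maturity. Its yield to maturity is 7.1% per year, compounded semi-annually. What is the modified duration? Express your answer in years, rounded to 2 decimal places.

Periodic yield y = 0.0355. First find Macaulay duration:
  t   CF        PV=CF/(1+0.0355)^t    t·PV
  1        17.50        16.9000        16.9000
  2        17.50        16.3207        32.6413
  3        17.50        15.7611        47.2834
  4        17.50        15.2208        60.8832
  5        17.50        14.6990        73.4950
  6        17.50        14.1951        85.1704
  7        17.50        13.7084        95.9589
  8     1,017.50       769.7215     6,157.7716
  Σ                    876.5266     6,570.1039
P = 876.5266; Macaulay duration = 6,570.1039 / 876.5266 = 7.49561 half-year periods = 3.74781 years.
Modified duration = D_Mac / (1 + y) = 3.74781 / 1.0355 = 3.61932 years.

3.62 years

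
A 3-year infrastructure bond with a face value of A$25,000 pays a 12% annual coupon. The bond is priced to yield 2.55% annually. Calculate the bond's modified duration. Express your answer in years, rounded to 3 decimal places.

Periodic yield y = 0.0255. First find Macaulay duration:
  t   CF        PV=CF/(1+0.0255)^t    t·PV
  1     3,000.00     2,925.4022     2,925.4022
  2     3,000.00     2,852.6594     5,705.3189
  3    28,000.00    25,962.7707    77,888.3120
  Σ                 31,740.8323    86,519.0331
P = 31,740.8323; Macaulay duration = 86,519.0331 / 31,740.8323 = 2.72580 years.
Modified duration = D_Mac / (1 + y) = 2.72580 / 1.0255 = 2.65802 years.

2.658 years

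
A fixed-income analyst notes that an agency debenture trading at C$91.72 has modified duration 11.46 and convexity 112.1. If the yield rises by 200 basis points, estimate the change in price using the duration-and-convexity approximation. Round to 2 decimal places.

Duration effect: -D_mod·Δy = -11.46 × (+0.02) = -0.229200
Convexity effect: ½·C·(Δy)² = 0.5 × 112.1 × (0.02)² = +0.0224200
ΔP/P ≈ -0.229200 + 0.0224200 = -0.206780
ΔP ≈ 91.72 × (-0.206780) = -18.9658616.

-C$18.97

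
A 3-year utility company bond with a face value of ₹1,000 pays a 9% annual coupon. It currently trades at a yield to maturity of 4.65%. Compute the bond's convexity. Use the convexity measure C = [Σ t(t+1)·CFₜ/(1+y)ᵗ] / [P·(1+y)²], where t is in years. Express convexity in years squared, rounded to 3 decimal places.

With y = 0.0465:
  t   CF        PV=CF/(1+0.0465)^t    t·PV        t(t+1)·PV
  1        90.00        86.0010        86.0010         172.0019
  2        90.00        82.1796       164.3592         493.0776
  3     1,090.00       951.0619     2,853.1858      11,412.7432
  Σ                  1,119.2425     3,103.5460      12,077.8228
P = 1,119.2425.
Convexity = Σ t(t+1)·PV / [P·(1+y)²] = 12,077.8228 / (1,119.2425 × 1.095162) = 9.85340.

9.853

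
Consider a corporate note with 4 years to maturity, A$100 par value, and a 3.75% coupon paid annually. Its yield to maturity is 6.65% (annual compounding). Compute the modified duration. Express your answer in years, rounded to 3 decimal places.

Periodic yield y = 0.0665. First find Macaulay duration:
  t   CF        PV=CF/(1+0.0665)^t    t·PV
  1         3.75         3.5162         3.5162
  2         3.75         3.2969         6.5939
  3         3.75         3.0914         9.2741
  4       103.75        80.1945       320.7781
  Σ                     90.0990       340.1622
P = 90.0990; Macaulay duration = 340.1622 / 90.0990 = 3.77543 years.
Modified duration = D_Mac / (1 + y) = 3.77543 / 1.0665 = 3.54002 years.

3.540 years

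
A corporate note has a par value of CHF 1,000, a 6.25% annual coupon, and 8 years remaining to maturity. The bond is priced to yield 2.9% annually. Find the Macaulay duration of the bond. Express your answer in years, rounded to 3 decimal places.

Periodic yield y = 0.029. Discount each cash flow and weight by its year:
  t   CF        PV=CF/(1+0.029)^t    t·PV
  1        62.50        60.7386        60.7386
  2        62.50        59.0268       118.0536
  3        62.50        57.3633       172.0898
  4        62.50        55.7466       222.9865
  5        62.50        54.1755       270.8776
  6        62.50        52.6487       315.8923
  7        62.50        51.1649       358.1545
  8     1,062.50       845.2904     6,762.3233
  Σ                  1,236.1549     8,281.1162
Price P = Σ PV = 1,236.1549.
Macaulay duration = Σ(t·PV) / P = 8,281.1162 / 1,236.1549 = 6.69909 years.

6.699 years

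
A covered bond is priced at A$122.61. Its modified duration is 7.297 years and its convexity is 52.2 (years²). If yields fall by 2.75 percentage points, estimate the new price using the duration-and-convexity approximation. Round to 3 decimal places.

Duration effect: -D_mod·Δy = -7.297 × (-0.0275) = +0.2006675
Convexity effect: ½·C·(Δy)² = 0.5 × 52.2 × (-0.0275)² = +0.019738125
ΔP/P ≈ +0.2006675 + 0.019738125 = +0.220405625
New price ≈ 122.61 × (1 + 0.220405625) = 149.63393368125.

A$149.634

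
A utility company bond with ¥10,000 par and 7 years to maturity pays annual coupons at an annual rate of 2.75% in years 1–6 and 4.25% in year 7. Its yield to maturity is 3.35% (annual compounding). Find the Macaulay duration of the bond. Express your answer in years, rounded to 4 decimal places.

Periodic yield y = 0.0335. Discount each cash flow and weight by its year:
  t   CF        PV=CF/(1+0.0335)^t    t·PV
  1       275.00       266.0861       266.0861
  2       275.00       257.4612       514.9223
  3       275.00       249.1158       747.3474
  4       275.00       241.0409       964.1637
  5       275.00       233.2278     1,166.1389
  6       275.00       225.6679     1,354.0075
  7    10,425.00     8,277.5669    57,942.9680
  Σ                  9,750.1665    62,955.6338
Price P = Σ PV = 9,750.1665.
Macaulay duration = Σ(t·PV) / P = 62,955.6338 / 9,750.1665 = 6.45688 years.

6.4569 years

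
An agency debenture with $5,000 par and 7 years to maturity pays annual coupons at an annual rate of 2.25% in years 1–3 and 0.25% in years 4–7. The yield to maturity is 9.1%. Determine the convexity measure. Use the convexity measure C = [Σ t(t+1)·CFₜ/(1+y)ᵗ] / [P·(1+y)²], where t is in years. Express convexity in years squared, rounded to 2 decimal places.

With y = 0.091:
  t   CF        PV=CF/(1+0.091)^t    t·PV        t(t+1)·PV
  1       112.50       103.1164       103.1164         206.2328
  2       112.50        94.5155       189.0310         567.0930
  3       112.50        86.6320       259.8960       1,039.5838
  4        12.50         8.8229        35.2916         176.4579
  5        12.50         8.0870        40.4349         242.6093
  6        12.50         7.4124        44.4747         311.3227
  7     5,012.50     2,724.4644    19,071.2505     152,570.0043
  Σ                  3,033.0506    19,743.4950     155,113.3038
P = 3,033.0506.
Convexity = Σ t(t+1)·PV / [P·(1+y)²] = 155,113.3038 / (3,033.0506 × 1.190281) = 42.96550.

42.97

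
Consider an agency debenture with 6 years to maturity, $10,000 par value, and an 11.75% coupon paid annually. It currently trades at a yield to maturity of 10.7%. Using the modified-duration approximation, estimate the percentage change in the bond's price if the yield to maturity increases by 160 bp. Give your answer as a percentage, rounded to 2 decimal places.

-6.73%

Periodic yield y = 0.107. Modified duration first:
  t   CF        PV=CF/(1+0.107)^t    t·PV
  1     1,175.00     1,061.4273     1,061.4273
  2     1,175.00       958.8322     1,917.6645
  3     1,175.00       866.1538     2,598.4613
  4     1,175.00       782.4334     3,129.7336
  5     1,175.00       706.8052     3,534.0262
  6    11,175.00     6,072.4201    36,434.5204
  Σ                 10,448.0720    48,675.8333
P = 10,448.0720; D_Mac = 4.65883 yrs; D_mod = 4.65883/(1+0.107) = 4.20852 yrs.
ΔP/P ≈ -D_mod · Δy = -4.20852 × (+0.016) = -0.067336 = -6.7336%.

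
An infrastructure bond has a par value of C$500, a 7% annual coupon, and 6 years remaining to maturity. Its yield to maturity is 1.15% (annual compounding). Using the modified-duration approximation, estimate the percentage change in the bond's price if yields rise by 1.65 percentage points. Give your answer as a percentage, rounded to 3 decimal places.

Periodic yield y = 0.0115. Modified duration first:
  t   CF        PV=CF/(1+0.0115)^t    t·PV
  1        35.00        34.6021        34.6021
  2        35.00        34.2087        68.4174
  3        35.00        33.8197       101.4592
  4        35.00        33.4352       133.7410
  5        35.00        33.0551       165.2756
  6       535.00       499.5264     2,997.1585
  Σ                    668.6473     3,500.6537
P = 668.6473; D_Mac = 5.23543 yrs; D_mod = 5.23543/(1+0.0115) = 5.17590 yrs.
ΔP/P ≈ -D_mod · Δy = -5.17590 × (+0.0165) = -0.085402 = -8.5402%.

-8.540%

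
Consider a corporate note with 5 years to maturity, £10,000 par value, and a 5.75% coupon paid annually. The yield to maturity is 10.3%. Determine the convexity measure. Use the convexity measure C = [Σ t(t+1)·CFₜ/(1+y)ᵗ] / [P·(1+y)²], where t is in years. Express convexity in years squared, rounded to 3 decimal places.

With y = 0.103:
  t   CF        PV=CF/(1+0.103)^t    t·PV        t(t+1)·PV
  1       575.00       521.3055       521.3055       1,042.6111
  2       575.00       472.6251       945.2503       2,835.7508
  3       575.00       428.4906     1,285.4718       5,141.8873
  4       575.00       388.4774     1,553.9097       7,769.5487
  5    10,575.00     6,477.4313    32,387.1564     194,322.9382
  Σ                  8,288.3300    36,693.0937     211,112.7361
P = 8,288.3300.
Convexity = Σ t(t+1)·PV / [P·(1+y)²] = 211,112.7361 / (8,288.3300 × 1.216609) = 20.93613.

20.936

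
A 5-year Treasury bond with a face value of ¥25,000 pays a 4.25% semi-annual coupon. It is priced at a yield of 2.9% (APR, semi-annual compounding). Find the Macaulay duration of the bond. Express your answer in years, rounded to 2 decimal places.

4.57 years

Periodic yield y = 0.0145. Discount each cash flow and weight by its period:
  t   CF        PV=CF/(1+0.0145)^t    t·PV
  1       531.25       523.6570       523.6570
  2       531.25       516.1725     1,032.3449
  3       531.25       508.7949     1,526.3848
  4       531.25       501.5229     2,006.0915
  5       531.25       494.3547     2,471.7736
  6       531.25       487.2890     2,923.7342
  7       531.25       480.3243     3,362.2703
  8       531.25       473.4592     3,787.6734
  9       531.25       466.6921     4,200.2292
  10   25,531.25    22,108.1073   221,081.0734
  Σ                 26,560.3740   242,915.2323
Price P = Σ PV = 26,560.3740.
Macaulay duration = Σ(t·PV) / P = 242,915.2323 / 26,560.3740 = 9.14578 half-year periods.
In years: 9.14578 / 2 = 4.57289 years.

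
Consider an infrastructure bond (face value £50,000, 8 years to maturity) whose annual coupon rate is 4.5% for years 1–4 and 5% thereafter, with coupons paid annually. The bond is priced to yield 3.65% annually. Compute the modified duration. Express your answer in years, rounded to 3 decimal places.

6.678 years

Periodic yield y = 0.0365. First find Macaulay duration:
  t   CF        PV=CF/(1+0.0365)^t    t·PV
  1     2,250.00     2,170.7670     2,170.7670
  2     2,250.00     2,094.3242     4,188.6483
  3     2,250.00     2,020.5732     6,061.7197
  4     2,250.00     1,949.4194     7,797.6778
  5     2,500.00     2,089.7459    10,448.7294
  6     2,500.00     2,016.1562    12,096.9370
  7     2,500.00     1,945.1579    13,616.1054
  8    52,500.00    39,409.8564   315,278.8509
  Σ                 53,696.0002   371,659.4355
P = 53,696.0002; Macaulay duration = 371,659.4355 / 53,696.0002 = 6.92155 years.
Modified duration = D_Mac / (1 + y) = 6.92155 / 1.0365 = 6.67781 years.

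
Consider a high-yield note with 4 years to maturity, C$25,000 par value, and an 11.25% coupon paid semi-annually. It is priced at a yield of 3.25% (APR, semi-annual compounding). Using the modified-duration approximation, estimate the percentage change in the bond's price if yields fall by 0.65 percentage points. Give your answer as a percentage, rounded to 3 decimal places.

Periodic yield y = 0.01625. Modified duration first:
  t   CF        PV=CF/(1+0.01625)^t    t·PV
  1     1,406.25     1,383.7638     1,383.7638
  2     1,406.25     1,361.6372     2,723.2745
  3     1,406.25     1,339.8644     4,019.5933
  4     1,406.25     1,318.4398     5,273.7592
  5     1,406.25     1,297.3577     6,486.7886
  6     1,406.25     1,276.6128     7,659.6766
  7     1,406.25     1,256.1995     8,793.3967
  8    26,406.25    23,211.4495   185,691.5959
  Σ                 32,445.3248   222,031.8486
P = 32,445.3248; D_Mac = 6.84326 half-year periods = 3.42163 yrs; D_mod = 3.42163/(1+0.01625) = 3.36692 yrs.
ΔP/P ≈ -D_mod · Δy = -3.36692 × (-0.0065) = +0.021885 = +2.1885%.

+2.188%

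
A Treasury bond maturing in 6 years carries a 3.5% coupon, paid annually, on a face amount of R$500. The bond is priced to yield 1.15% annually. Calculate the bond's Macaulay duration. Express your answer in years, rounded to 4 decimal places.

5.5498 years

Periodic yield y = 0.0115. Discount each cash flow and weight by its year:
  t   CF        PV=CF/(1+0.0115)^t    t·PV
  1        17.50        17.3010        17.3010
  2        17.50        17.1043        34.2087
  3        17.50        16.9099        50.7296
  4        17.50        16.7176        66.8705
  5        17.50        16.5276        82.6378
  6       517.50       483.1868     2,899.1206
  Σ                    567.7472     3,150.8682
Price P = Σ PV = 567.7472.
Macaulay duration = Σ(t·PV) / P = 3,150.8682 / 567.7472 = 5.54977 years.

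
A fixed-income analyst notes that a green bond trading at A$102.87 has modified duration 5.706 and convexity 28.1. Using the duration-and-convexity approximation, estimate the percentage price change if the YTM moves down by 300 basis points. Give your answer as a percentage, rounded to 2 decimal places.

Duration effect: -D_mod·Δy = -5.706 × (-0.03) = +0.171180
Convexity effect: ½·C·(Δy)² = 0.5 × 28.1 × (-0.03)² = +0.0126450
ΔP/P ≈ +0.171180 + 0.0126450 = +0.183825
= +18.3825%.

+18.38%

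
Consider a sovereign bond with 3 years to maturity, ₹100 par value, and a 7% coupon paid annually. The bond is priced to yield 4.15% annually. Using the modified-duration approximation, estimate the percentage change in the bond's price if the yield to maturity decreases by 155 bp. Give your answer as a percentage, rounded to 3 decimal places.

Periodic yield y = 0.0415. Modified duration first:
  t   CF        PV=CF/(1+0.0415)^t    t·PV
  1         7.00         6.7211         6.7211
  2         7.00         6.4533        12.9065
  3       107.00        94.7122       284.1366
  Σ                    107.8865       303.7642
P = 107.8865; D_Mac = 2.81559 yrs; D_mod = 2.81559/(1+0.0415) = 2.70340 yrs.
ΔP/P ≈ -D_mod · Δy = -2.70340 × (-0.0155) = +0.041903 = +4.1903%.

+4.190%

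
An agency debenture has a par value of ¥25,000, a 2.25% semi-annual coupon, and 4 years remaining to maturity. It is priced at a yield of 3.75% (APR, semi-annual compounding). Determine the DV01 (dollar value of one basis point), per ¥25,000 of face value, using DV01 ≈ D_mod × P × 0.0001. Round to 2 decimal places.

Periodic yield y = 0.01875.
  t   CF        PV=CF/(1+0.01875)^t    t·PV
  1       281.25       276.0736       276.0736
  2       281.25       270.9925       541.9850
  3       281.25       266.0049       798.0148
  4       281.25       261.1091     1,044.4365
  5       281.25       256.3034     1,281.5172
  6       281.25       251.5862     1,509.5171
  7       281.25       246.9558     1,728.6904
  8    25,281.25    21,790.0170   174,320.1361
  Σ                 23,619.0426   181,500.3707
P = 23,619.0426; D_Mac = 7.68449 half-year periods = 3.84225 yrs; D_mod = 3.77153 yrs.
DV01 ≈ 3.77153 × 23,619.0426 × 0.0001 = 8.907994.

¥8.91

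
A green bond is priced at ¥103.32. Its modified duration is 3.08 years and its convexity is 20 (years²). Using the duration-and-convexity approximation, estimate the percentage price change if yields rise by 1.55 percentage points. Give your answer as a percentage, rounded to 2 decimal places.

-4.53%

Duration effect: -D_mod·Δy = -3.08 × (+0.0155) = -0.047740
Convexity effect: ½·C·(Δy)² = 0.5 × 20 × (0.0155)² = +0.0024025
ΔP/P ≈ -0.047740 + 0.0024025 = -0.0453375
= -4.53375%.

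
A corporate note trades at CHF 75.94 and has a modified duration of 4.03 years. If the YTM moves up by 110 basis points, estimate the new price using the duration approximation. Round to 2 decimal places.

Duration approximation: ΔP/P ≈ -D_mod · Δy = -4.03 × (+0.011) = -0.044330.
New price ≈ 75.94 × (1 - 0.044330) = 72.5735798.

CHF 72.57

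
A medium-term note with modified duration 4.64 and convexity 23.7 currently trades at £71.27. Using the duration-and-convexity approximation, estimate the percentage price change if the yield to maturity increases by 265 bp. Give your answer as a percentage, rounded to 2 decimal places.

-11.46%

Duration effect: -D_mod·Δy = -4.64 × (+0.0265) = -0.122960
Convexity effect: ½·C·(Δy)² = 0.5 × 23.7 × (0.0265)² = +0.0083216625
ΔP/P ≈ -0.122960 + 0.0083216625 = -0.1146383375
= -11.46383375%.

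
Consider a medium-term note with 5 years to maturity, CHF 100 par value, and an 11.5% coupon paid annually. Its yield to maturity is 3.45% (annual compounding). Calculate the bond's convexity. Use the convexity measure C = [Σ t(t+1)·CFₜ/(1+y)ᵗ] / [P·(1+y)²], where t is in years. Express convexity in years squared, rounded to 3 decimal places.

With y = 0.0345:
  t   CF        PV=CF/(1+0.0345)^t    t·PV        t(t+1)·PV
  1        11.50        11.1165        11.1165          22.2330
  2        11.50        10.7458        21.4915          64.4745
  3        11.50        10.3874        31.1622         124.6487
  4        11.50        10.0410        40.1639         200.8195
  5       111.50        94.1071       470.5355       2,823.2130
  Σ                    136.3977       574.4696       3,235.3886
P = 136.3977.
Convexity = Σ t(t+1)·PV / [P·(1+y)²] = 3,235.3886 / (136.3977 × 1.070190) = 22.16452.

22.165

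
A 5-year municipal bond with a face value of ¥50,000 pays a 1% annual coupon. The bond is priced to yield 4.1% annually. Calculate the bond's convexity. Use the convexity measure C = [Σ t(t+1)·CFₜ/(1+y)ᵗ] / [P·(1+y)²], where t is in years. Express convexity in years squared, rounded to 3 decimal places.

With y = 0.041:
  t   CF        PV=CF/(1+0.041)^t    t·PV        t(t+1)·PV
  1       500.00       480.3074       480.3074         960.6148
  2       500.00       461.3904       922.7808       2,768.3423
  3       500.00       443.2184     1,329.6553       5,318.6212
  4       500.00       425.7622     1,703.0487       8,515.2437
  5    50,500.00    41,308.3388   206,541.6941   1,239,250.1647
  Σ                 43,119.0172   210,977.4863   1,256,812.9867
P = 43,119.0172.
Convexity = Σ t(t+1)·PV / [P·(1+y)²] = 1,256,812.9867 / (43,119.0172 × 1.083681) = 26.89678.

26.897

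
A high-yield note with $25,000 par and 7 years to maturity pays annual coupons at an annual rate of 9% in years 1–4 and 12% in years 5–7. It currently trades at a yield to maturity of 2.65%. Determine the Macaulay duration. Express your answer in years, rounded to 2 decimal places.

Periodic yield y = 0.0265. Discount each cash flow and weight by its year:
  t   CF        PV=CF/(1+0.0265)^t    t·PV
  1     2,250.00     2,191.9143     2,191.9143
  2     2,250.00     2,135.3281     4,270.6562
  3     2,250.00     2,080.2027     6,240.6081
  4     2,250.00     2,026.5004     8,106.0018
  5     3,000.00     2,632.2461    13,161.2304
  6     3,000.00     2,564.2923    15,385.7539
  7    28,000.00    23,315.5334   163,208.7338
  Σ                 36,946.0173   212,564.8984
Price P = Σ PV = 36,946.0173.
Macaulay duration = Σ(t·PV) / P = 212,564.8984 / 36,946.0173 = 5.75339 years.

5.75 years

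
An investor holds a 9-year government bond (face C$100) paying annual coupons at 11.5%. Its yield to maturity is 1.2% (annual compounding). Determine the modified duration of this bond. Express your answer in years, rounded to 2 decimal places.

Periodic yield y = 0.012. First find Macaulay duration:
  t   CF        PV=CF/(1+0.012)^t    t·PV
  1        11.50        11.3636        11.3636
  2        11.50        11.2289        22.4578
  3        11.50        11.0957        33.2872
  4        11.50        10.9642        43.8567
  5        11.50        10.8342        54.1708
  6        11.50        10.7057        64.2342
  7        11.50        10.5787        74.0512
  8        11.50        10.4533        83.6265
  9       111.50       100.1498       901.3485
  Σ                    187.3742     1,288.3965
P = 187.3742; Macaulay duration = 1,288.3965 / 187.3742 = 6.87606 years.
Modified duration = D_Mac / (1 + y) = 6.87606 / 1.012 = 6.79453 years.

6.79 years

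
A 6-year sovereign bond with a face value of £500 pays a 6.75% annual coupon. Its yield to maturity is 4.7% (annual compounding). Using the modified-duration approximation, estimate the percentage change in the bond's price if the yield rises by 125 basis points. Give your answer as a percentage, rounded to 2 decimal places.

-6.18%

Periodic yield y = 0.047. Modified duration first:
  t   CF        PV=CF/(1+0.047)^t    t·PV
  1        33.75        32.2350        32.2350
  2        33.75        30.7879        61.5758
  3        33.75        29.4058        88.2175
  4        33.75        28.0858       112.3433
  5        33.75        26.8250       134.1252
  6       533.75       405.1891     2,431.1348
  Σ                    552.5287     2,859.6317
P = 552.5287; D_Mac = 5.17553 yrs; D_mod = 5.17553/(1+0.047) = 4.94320 yrs.
ΔP/P ≈ -D_mod · Δy = -4.94320 × (+0.0125) = -0.061790 = -6.1790%.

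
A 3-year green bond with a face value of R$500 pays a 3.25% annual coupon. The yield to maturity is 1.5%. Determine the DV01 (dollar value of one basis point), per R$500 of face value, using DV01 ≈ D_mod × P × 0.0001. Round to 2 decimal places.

Periodic yield y = 0.015.
  t   CF        PV=CF/(1+0.015)^t    t·PV
  1        16.25        16.0099        16.0099
  2        16.25        15.7733        31.5465
  3       516.25       493.6986     1,481.0959
  Σ                    525.4818     1,528.6523
P = 525.4818; D_Mac = 2.90905 yrs; D_mod = 2.86606 yrs.
DV01 ≈ 2.86606 × 525.4818 × 0.0001 = 0.150606.

R$0.15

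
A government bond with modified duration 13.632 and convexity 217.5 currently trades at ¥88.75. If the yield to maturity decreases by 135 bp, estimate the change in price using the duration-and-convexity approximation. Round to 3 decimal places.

Duration effect: -D_mod·Δy = -13.632 × (-0.0135) = +0.184032
Convexity effect: ½·C·(Δy)² = 0.5 × 217.5 × (-0.0135)² = +0.0198196875
ΔP/P ≈ +0.184032 + 0.0198196875 = +0.2038516875
ΔP ≈ 88.75 × (+0.2038516875) = +18.091837265625.

+¥18.092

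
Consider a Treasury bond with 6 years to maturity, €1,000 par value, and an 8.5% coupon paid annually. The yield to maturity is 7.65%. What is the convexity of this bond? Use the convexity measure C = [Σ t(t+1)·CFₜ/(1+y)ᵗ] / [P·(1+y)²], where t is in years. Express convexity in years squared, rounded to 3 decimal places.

With y = 0.0765:
  t   CF        PV=CF/(1+0.0765)^t    t·PV        t(t+1)·PV
  1        85.00        78.9596        78.9596         157.9192
  2        85.00        73.3484       146.6969         440.0906
  3        85.00        68.1360       204.4081         817.6324
  4        85.00        63.2940       253.1761       1,265.8807
  5        85.00        58.7961       293.9807       1,763.8840
  6     1,085.00       697.1810     4,183.0859      29,281.6013
  Σ                  1,039.7152     5,160.3073      33,727.0082
P = 1,039.7152.
Convexity = Σ t(t+1)·PV / [P·(1+y)²] = 33,727.0082 / (1,039.7152 × 1.158852) = 27.99209.

27.992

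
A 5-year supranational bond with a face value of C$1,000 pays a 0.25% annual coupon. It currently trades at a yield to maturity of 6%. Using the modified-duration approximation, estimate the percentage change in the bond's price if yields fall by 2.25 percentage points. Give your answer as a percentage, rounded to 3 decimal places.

Periodic yield y = 0.06. Modified duration first:
  t   CF        PV=CF/(1+0.06)^t    t·PV
  1         2.50         2.3585         2.3585
  2         2.50         2.2250         4.4500
  3         2.50         2.0990         6.2971
  4         2.50         1.9802         7.9209
  5     1,002.50       749.1263     3,745.6316
  Σ                    757.7891     3,766.6581
P = 757.7891; D_Mac = 4.97059 yrs; D_mod = 4.97059/(1+0.06) = 4.68923 yrs.
ΔP/P ≈ -D_mod · Δy = -4.68923 × (-0.0225) = +0.105508 = +10.5508%.

+10.551%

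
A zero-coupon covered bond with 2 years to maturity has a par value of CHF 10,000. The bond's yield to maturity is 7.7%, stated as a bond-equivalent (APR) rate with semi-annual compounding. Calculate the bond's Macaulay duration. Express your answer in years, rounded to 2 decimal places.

A zero-coupon bond has a single cash flow at maturity, so its Macaulay duration equals its maturity: 2 years.
(Equivalently: 4 semi-annual periods ÷ 2 = 2 years.)

2.00 years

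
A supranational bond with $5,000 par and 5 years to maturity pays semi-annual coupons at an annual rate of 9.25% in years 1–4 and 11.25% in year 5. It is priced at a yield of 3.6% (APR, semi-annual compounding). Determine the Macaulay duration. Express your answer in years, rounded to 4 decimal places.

4.2306 years

Periodic yield y = 0.018. Discount each cash flow and weight by its period:
  t   CF        PV=CF/(1+0.018)^t    t·PV
  1       231.25       227.1611       227.1611
  2       231.25       223.1445       446.2890
  3       231.25       219.1989       657.5968
  4       231.25       215.3231       861.2924
  5       231.25       211.5158     1,057.5791
  6       231.25       207.7759     1,246.6551
  7       231.25       204.1020     1,428.7141
  8       231.25       200.4931     1,603.9451
  9       281.25       239.5314     2,155.7830
  10    5,281.25     4,418.3381    44,183.3810
  Σ                  6,366.5840    53,868.3967
Price P = Σ PV = 6,366.5840.
Macaulay duration = Σ(t·PV) / P = 53,868.3967 / 6,366.5840 = 8.46111 half-year periods.
In years: 8.46111 / 2 = 4.23056 years.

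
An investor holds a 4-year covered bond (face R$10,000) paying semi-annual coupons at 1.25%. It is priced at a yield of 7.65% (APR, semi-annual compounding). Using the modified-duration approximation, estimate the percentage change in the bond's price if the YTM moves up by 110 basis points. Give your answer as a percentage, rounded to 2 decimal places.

-4.13%

Periodic yield y = 0.03825. Modified duration first:
  t   CF        PV=CF/(1+0.03825)^t    t·PV
  1        62.50        60.1974        60.1974
  2        62.50        57.9797       115.9594
  3        62.50        55.8437       167.5311
  4        62.50        53.7864       215.1455
  5        62.50        51.8048       259.0242
  6        62.50        49.8963       299.3778
  7        62.50        48.0581       336.4066
  8    10,062.50     7,452.3008    59,618.4063
  Σ                  7,829.8673    61,072.0483
P = 7,829.8673; D_Mac = 7.79988 half-year periods = 3.89994 yrs; D_mod = 3.89994/(1+0.03825) = 3.75626 yrs.
ΔP/P ≈ -D_mod · Δy = -3.75626 × (+0.011) = -0.041319 = -4.1319%.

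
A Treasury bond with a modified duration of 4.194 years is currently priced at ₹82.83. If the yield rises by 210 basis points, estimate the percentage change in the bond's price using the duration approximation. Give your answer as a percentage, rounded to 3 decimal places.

Duration approximation: ΔP/P ≈ -D_mod · Δy = -4.194 × (+0.021) = -0.088074.
As a percentage: -8.8074%.

-8.807%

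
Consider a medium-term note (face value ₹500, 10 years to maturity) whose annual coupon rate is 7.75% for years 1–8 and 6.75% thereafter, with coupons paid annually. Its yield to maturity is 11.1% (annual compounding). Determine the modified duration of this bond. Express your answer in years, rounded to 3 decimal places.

6.255 years

Periodic yield y = 0.111. First find Macaulay duration:
  t   CF        PV=CF/(1+0.111)^t    t·PV
  1        38.75        34.8785        34.8785
  2        38.75        31.3938        62.7876
  3        38.75        28.2572        84.7717
  4        38.75        25.4340       101.7362
  5        38.75        22.8929       114.4647
  6        38.75        20.6057       123.6342
  7        38.75        18.5470       129.8289
  8        38.75        16.6940       133.5516
  9        33.75        13.0872       117.7849
  10      533.75       186.2933     1,862.9333
  Σ                    398.0837     2,766.3715
P = 398.0837; Macaulay duration = 2,766.3715 / 398.0837 = 6.94922 years.
Modified duration = D_Mac / (1 + y) = 6.94922 / 1.111 = 6.25492 years.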